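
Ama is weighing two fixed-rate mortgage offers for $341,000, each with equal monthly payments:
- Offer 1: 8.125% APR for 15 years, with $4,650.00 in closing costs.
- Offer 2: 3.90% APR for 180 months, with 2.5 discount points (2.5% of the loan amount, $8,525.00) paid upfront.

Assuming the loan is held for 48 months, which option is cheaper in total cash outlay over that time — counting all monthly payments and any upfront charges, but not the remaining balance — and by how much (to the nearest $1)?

Offer 2 by $33,476

Offer 1: at 8.125% the monthly rate is 0.0067708, so the payment is 341,000 × 0.0067708 / (1 − 1.0067708^−180) = $3,283.43.
Offer 2: monthly rate = 3.9%/12 = 0.0032500; payment = 341,000 × 0.0032500 / (1 − (1+0.0032500)^−180) = $2,505.28.
Over 48 months: Offer 1 costs 48 × $3,283.43 + $4,650.00 = $162,254.64; Offer 2 costs 48 × $2,505.28 + $8,525.00 = $128,778.44.
Offer 2 is cheaper by $162,254.64 − $128,778.44 = $33,476.20.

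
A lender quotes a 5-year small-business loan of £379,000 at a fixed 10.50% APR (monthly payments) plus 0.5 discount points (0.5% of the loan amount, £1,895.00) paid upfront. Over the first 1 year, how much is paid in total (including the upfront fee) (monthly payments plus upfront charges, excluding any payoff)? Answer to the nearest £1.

£99,649

Monthly rate = 10.5%/12 = 0.0087500; payment = 379,000 × 0.0087500 / (1 − (1+0.0087500)^−60) = £8,146.19.
Total outlay = 12 × £8,146.19 + £1,895.00 = £99,649.28.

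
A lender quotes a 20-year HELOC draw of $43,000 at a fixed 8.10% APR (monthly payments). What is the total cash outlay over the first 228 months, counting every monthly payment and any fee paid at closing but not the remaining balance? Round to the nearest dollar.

Monthly rate = 8.1%/12 = 0.0067500; payment = 43,000 × 0.0067500 / (1 − (1+0.0067500)^−240) = $362.35.
Total outlay = 228 × $362.35 = $82,615.80.

$82,616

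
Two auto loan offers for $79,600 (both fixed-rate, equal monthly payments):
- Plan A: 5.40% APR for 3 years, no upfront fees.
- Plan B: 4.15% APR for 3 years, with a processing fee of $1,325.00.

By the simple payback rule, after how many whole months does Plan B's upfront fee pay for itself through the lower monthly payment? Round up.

30 months

Plan A: at 5.40% the monthly rate is 0.0045000, so the payment is 79,600 × 0.0045000 / (1 − 1.0045000^−36) = $2,400.01.
Plan B: at 4.15% the monthly rate is 0.0034583, so the payment is 79,600 × 0.0034583 / (1 − 1.0034583^−36) = $2,355.42.
Monthly savings = $2,400.01 − $2,355.42 = $44.59.
Break-even = $1,325.00 / $44.59 = 29.72 → 30 months.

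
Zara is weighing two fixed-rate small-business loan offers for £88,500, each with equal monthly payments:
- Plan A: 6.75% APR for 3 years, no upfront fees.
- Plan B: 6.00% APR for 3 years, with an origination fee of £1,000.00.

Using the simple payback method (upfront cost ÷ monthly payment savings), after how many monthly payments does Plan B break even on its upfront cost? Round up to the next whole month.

34 months

Plan A: monthly rate = 6.75%/12 = 0.0056250; payment = 88,500 × 0.0056250 / (1 − (1+0.0056250)^−36) = £2,722.52.
Plan B: at 6.00% the monthly rate is 0.0050000, so the payment is 88,500 × 0.0050000 / (1 − 1.0050000^−36) = £2,692.34.
Monthly savings = £2,722.52 − £2,692.34 = £30.18.
Break-even = £1,000.00 / £30.18 = 33.13 → 34 months.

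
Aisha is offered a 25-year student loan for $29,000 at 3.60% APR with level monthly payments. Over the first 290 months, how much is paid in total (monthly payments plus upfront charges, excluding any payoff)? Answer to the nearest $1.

At 3.60% the monthly rate is 0.0030000, so the payment is 29,000 × 0.0030000 / (1 − 1.0030000^−300) = $146.74.
Total outlay = 290 × $146.74 = $42,554.60.

$42,555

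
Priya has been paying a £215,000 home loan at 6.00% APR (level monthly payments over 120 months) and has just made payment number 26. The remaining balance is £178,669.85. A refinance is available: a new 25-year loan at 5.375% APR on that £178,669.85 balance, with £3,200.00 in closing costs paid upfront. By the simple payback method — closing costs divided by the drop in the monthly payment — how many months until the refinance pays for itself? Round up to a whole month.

Current payment = 215,000 × 6%/12 / (1 − (1+0.0050000)^−120) = £2,386.94.
Refinanced payment = 178,669.85 × 0.0044792 / (1 − (1+0.0044792)^−300) = £1,083.89.
Monthly savings = £2,386.94 − £1,083.89 = £1,303.05.
Break-even = £3,200.00 / £1,303.05 = 2.46 → 3 months.

3 months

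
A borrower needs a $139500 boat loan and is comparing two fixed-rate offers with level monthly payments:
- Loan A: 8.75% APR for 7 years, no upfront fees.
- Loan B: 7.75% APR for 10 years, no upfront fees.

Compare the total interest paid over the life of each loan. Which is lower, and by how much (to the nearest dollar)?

Loan A by $13,849

Loan A: monthly rate = 8.75%/12 = 0.0072917; payment = 139,500 × 0.0072917 / (1 − (1+0.0072917)^−84) = $2,226.77.
Total interest on Loan A = 84 × $2,226.77 − $139,500 = $47,548.68.
Loan B: monthly rate = 7.75%/12 = 0.0064583; payment = 139,500 × 0.0064583 / (1 − (1+0.0064583)^−120) = $1,674.15.
Total interest on Loan B = 120 × $1,674.15 − $139,500 = $61,398.00.
Loan A is lower by $13,849.32.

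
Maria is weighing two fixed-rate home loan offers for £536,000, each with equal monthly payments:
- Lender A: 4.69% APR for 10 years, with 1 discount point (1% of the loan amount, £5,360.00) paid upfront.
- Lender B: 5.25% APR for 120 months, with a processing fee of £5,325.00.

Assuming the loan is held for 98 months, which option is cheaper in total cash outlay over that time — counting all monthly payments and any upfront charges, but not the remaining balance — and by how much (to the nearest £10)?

Lender A: monthly rate = 4.69%/12 = 0.0039083; payment = 536,000 × 0.0039083 / (1 − (1+0.0039083)^−120) = £5,604.24.
Lender B: at 5.25% the monthly rate is 0.0043750, so the payment is 536,000 × 0.0043750 / (1 − 1.0043750^−120) = £5,750.84.
Over 98 months: Lender A costs 98 × £5,604.24 + £5,360.00 = £554,575.52; Lender B costs 98 × £5,750.84 + £5,325.00 = £568,907.32.
Lender A is cheaper by £568,907.32 − £554,575.52 = £14,331.80.

Lender A by £14,330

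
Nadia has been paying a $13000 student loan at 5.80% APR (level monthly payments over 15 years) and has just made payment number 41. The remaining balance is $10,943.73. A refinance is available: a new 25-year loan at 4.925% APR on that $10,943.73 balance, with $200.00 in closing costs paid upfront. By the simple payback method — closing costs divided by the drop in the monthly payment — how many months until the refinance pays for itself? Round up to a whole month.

5 months

Current payment = 13,000 × 5.8%/12 / (1 − (1+0.0048333)^−180) = $108.30.
Refinanced payment = 10,943.73 × 0.0041042 / (1 − (1+0.0041042)^−300) = $63.50.
Monthly savings = $108.30 − $63.50 = $44.80.
Break-even = $200.00 / $44.80 = 4.46 → 5 months.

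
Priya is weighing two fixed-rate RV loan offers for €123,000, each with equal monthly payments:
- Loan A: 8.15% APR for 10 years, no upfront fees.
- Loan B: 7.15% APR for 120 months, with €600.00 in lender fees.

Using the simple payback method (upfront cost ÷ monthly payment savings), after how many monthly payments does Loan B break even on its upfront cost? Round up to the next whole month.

Loan A: at 8.15% the monthly rate is 0.0067917, so the payment is 123,000 × 0.0067917 / (1 − 1.0067917^−120) = €1,502.10.
Loan B: monthly rate = 7.15%/12 = 0.0059583; payment = 123,000 × 0.0059583 / (1 − (1+0.0059583)^−120) = €1,437.66.
Monthly savings = €1,502.10 − €1,437.66 = €64.44.
Break-even = €600.00 / €64.44 = 9.31 → 10 months.

10 months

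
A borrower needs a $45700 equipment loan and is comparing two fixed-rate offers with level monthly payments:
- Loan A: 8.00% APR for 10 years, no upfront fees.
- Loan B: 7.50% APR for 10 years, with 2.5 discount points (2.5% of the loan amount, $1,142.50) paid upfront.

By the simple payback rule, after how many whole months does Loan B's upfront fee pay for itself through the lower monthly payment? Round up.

Loan A: at 8.00% the monthly rate is 0.0066667, so the payment is 45,700 × 0.0066667 / (1 − 1.0066667^−120) = $554.47.
Loan B: at 7.50% the monthly rate is 0.0062500, so the payment is 45,700 × 0.0062500 / (1 − 1.0062500^−120) = $542.47.
Monthly savings = $554.47 − $542.47 = $12.00.
Break-even = $1,142.50 / $12.00 = 95.21 → 96 months.

96 months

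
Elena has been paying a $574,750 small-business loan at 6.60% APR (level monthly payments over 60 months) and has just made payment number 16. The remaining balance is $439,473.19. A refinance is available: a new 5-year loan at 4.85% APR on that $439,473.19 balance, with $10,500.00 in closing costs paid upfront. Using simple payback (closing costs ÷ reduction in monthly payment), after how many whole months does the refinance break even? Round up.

Current payment = 574,750 × 6.6%/12 / (1 − (1+0.0055000)^−60) = $11,272.58.
Refinanced payment = 439,473.19 × 0.0040417 / (1 − (1+0.0040417)^−60) = $8,263.23.
Monthly savings = $11,272.58 − $8,263.23 = $3,009.35.
Break-even = $10,500.00 / $3,009.35 = 3.49 → 4 months.

4 months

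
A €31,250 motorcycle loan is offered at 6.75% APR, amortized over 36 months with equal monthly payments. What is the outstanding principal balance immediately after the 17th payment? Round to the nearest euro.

€17,277

With monthly rate i = 6.75%/12 = 0.0056250, the balance after k of n payments is P · [(1+i)^n − (1+i)^k] / [(1+i)^n − 1].
(1+0.0056250)^36 = 1.22376552 and (1+0.0056250)^17 = 1.10005157, so the balance is 31,250 × (1.22376552 − 1.10005157) / (1.22376552 − 1) = €17,277.29.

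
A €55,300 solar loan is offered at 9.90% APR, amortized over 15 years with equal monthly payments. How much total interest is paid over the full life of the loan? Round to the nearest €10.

€51,060

At 9.90% the monthly rate is 0.0082500, so the payment is 55,300 × 0.0082500 / (1 − 1.0082500^−180) = €590.88.
Total paid = 180 × €590.88 = €106,358.40; interest = €106,358.40 − €55,300 = €51,058.40.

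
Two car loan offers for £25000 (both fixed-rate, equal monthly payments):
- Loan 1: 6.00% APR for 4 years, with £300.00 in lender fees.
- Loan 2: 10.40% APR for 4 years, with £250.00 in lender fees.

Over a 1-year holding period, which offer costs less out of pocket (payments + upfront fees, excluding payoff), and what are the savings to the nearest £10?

Loan 1 by £570

Loan 1: monthly rate = 6%/12 = 0.0050000; payment = 25,000 × 0.0050000 / (1 − (1+0.0050000)^−48) = £587.13.
Loan 2: at 10.40% the monthly rate is 0.0086667, so the payment is 25,000 × 0.0086667 / (1 − 1.0086667^−48) = £638.88.
Over 12 months: Loan 1 costs 12 × £587.13 + £300.00 = £7,345.56; Loan 2 costs 12 × £638.88 + £250.00 = £7,916.56.
Loan 1 is cheaper by £7,916.56 − £7,345.56 = £571.00.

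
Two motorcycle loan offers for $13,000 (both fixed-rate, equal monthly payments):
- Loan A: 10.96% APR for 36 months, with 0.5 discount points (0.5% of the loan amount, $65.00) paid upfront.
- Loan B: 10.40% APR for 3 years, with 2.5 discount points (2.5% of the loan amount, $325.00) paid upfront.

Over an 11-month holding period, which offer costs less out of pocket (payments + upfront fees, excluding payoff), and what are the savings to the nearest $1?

Loan A by $222

Loan A: at 10.96% the monthly rate is 0.0091333, so the payment is 13,000 × 0.0091333 / (1 − 1.0091333^−36) = $425.36.
Loan B: monthly rate = 10.4%/12 = 0.0086667; payment = 13,000 × 0.0086667 / (1 − (1+0.0086667)^−36) = $421.92.
Over 11 months: Loan A costs 11 × $425.36 + $65.00 = $4,743.96; Loan B costs 11 × $421.92 + $325.00 = $4,966.12.
Loan A is cheaper by $4,966.12 − $4,743.96 = $222.16.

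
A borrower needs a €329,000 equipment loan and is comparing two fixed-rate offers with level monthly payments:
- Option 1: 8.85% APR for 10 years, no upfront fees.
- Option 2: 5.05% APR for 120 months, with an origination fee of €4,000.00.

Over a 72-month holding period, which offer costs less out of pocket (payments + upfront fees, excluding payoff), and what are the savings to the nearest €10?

Option 1: monthly rate = 8.85%/12 = 0.0073750; payment = 329,000 × 0.0073750 / (1 − (1+0.0073750)^−120) = €4,140.97.
Option 2: monthly rate = 5.05%/12 = 0.0042083; payment = 329,000 × 0.0042083 / (1 − (1+0.0042083)^−120) = €3,497.60.
Over 72 months: Option 1 costs 72 × €4,140.97 = €298,149.84; Option 2 costs 72 × €3,497.60 + €4,000.00 = €255,827.20.
Option 2 is cheaper by €298,149.84 − €255,827.20 = €42,322.64.

Option 2 by €42,320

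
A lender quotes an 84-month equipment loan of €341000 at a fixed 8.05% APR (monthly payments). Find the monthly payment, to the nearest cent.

€5,323.40

At 8.05% the monthly rate is 0.0067083, so the payment is 341,000 × 0.0067083 / (1 − 1.0067083^−84) = €5,323.40.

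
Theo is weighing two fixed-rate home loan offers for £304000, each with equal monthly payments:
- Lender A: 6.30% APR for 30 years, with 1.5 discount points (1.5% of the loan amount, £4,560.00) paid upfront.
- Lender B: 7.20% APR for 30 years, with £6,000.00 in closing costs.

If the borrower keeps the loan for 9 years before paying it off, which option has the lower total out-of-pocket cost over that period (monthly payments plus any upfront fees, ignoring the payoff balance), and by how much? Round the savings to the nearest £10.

Lender A by £21,080

Lender A: at 6.30% the monthly rate is 0.0052500, so the payment is 304,000 × 0.0052500 / (1 − 1.0052500^−360) = £1,881.68.
Lender B: at 7.20% the monthly rate is 0.0060000, so the payment is 304,000 × 0.0060000 / (1 − 1.0060000^−360) = £2,063.52.
Over 108 months: Lender A costs 108 × £1,881.68 + £4,560.00 = £207,781.44; Lender B costs 108 × £2,063.52 + £6,000.00 = £228,860.16.
Lender A is cheaper by £228,860.16 − £207,781.44 = £21,078.72.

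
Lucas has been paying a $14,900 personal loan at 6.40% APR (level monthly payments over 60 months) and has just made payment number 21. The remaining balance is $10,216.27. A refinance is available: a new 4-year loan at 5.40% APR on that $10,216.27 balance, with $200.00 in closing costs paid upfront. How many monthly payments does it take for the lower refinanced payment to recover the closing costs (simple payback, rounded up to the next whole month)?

4 months

Current payment = 14,900 × 6.4%/12 / (1 − (1+0.0053333)^−60) = $290.84.
Refinanced payment = 10,216.27 × 0.0045000 / (1 − (1+0.0045000)^−48) = $237.13.
Monthly savings = $290.84 − $237.13 = $53.71.
Break-even = $200.00 / $53.71 = 3.72 → 4 months.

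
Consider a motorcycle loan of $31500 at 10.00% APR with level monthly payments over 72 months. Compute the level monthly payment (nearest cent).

$583.56

Monthly rate = 10%/12 = 0.0083333; payment = 31,500 × 0.0083333 / (1 − (1+0.0083333)^−72) = $583.56.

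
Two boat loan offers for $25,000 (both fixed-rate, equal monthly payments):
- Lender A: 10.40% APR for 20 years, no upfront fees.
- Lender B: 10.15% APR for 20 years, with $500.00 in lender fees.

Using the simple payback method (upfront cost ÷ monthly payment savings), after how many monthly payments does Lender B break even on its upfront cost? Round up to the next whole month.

120 months

Lender A: monthly rate = 10.4%/12 = 0.0086667; payment = 25,000 × 0.0086667 / (1 − (1+0.0086667)^−240) = $247.92.
Lender B: monthly rate = 10.15%/12 = 0.0084583; payment = 25,000 × 0.0084583 / (1 − (1+0.0084583)^−240) = $243.75.
Monthly savings = $247.92 − $243.75 = $4.17.
Break-even = $500.00 / $4.17 = 119.90 → 120 months.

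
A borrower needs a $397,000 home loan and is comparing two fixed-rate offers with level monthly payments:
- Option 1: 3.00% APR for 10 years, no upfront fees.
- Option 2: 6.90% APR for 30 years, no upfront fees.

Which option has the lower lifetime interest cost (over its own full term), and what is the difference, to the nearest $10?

Option 1 by $481,260

Option 1: at 3.00% the monthly rate is 0.0025000, so the payment is 397,000 × 0.0025000 / (1 − 1.0025000^−120) = $3,833.46.
Total interest on Option 1 = 120 × $3,833.46 − $397,000 = $63,015.20.
Option 2: at 6.90% the monthly rate is 0.0057500, so the payment is 397,000 × 0.0057500 / (1 − 1.0057500^−360) = $2,614.64.
Total interest on Option 2 = 360 × $2,614.64 − $397,000 = $544,270.40.
Option 1 is lower by $481,255.20.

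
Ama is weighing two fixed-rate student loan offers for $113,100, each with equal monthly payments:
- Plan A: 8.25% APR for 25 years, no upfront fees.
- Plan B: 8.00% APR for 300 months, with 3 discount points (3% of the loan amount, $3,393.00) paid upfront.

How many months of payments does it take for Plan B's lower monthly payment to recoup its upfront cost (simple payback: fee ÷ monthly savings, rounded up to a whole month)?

Plan A: at 8.25% the monthly rate is 0.0068750, so the payment is 113,100 × 0.0068750 / (1 − 1.0068750^−300) = $891.74.
Plan B: monthly rate = 8%/12 = 0.0066667; payment = 113,100 × 0.0066667 / (1 − (1+0.0066667)^−300) = $872.92.
Monthly savings = $891.74 − $872.92 = $18.82.
Break-even = $3,393.00 / $18.82 = 180.29 → 181 months.

181 months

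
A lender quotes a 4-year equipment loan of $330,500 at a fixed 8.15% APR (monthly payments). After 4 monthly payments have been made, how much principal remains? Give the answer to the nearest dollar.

With monthly rate i = 8.15%/12 = 0.0067917, the balance after k of n payments is P · [(1+i)^n − (1+i)^k] / [(1+i)^n − 1].
(1+0.0067917)^48 = 1.38388941 and (1+0.0067917)^4 = 1.02744468, so the balance is 330,500 × (1.38388941 − 1.02744468) / (1.38388941 − 1) = $306,872.19.

$306,872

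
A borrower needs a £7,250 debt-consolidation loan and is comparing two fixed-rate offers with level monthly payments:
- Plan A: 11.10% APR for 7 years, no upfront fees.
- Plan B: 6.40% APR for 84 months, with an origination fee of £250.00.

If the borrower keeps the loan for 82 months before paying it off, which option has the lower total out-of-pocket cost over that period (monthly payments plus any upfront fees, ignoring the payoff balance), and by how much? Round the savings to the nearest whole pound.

Plan B by £1,161

Plan A: at 11.10% the monthly rate is 0.0092500, so the payment is 7,250 × 0.0092500 / (1 − 1.0092500^−84) = £124.52.
Plan B: at 6.40% the monthly rate is 0.0053333, so the payment is 7,250 × 0.0053333 / (1 − 1.0053333^−84) = £107.31.
Over 82 months: Plan A costs 82 × £124.52 = £10,210.64; Plan B costs 82 × £107.31 + £250.00 = £9,049.42.
Plan B is cheaper by £10,210.64 − £9,049.42 = £1,161.22.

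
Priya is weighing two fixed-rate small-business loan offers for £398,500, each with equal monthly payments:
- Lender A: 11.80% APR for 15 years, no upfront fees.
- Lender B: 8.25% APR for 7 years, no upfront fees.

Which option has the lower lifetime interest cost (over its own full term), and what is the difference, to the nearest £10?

Lender A: at 11.80% the monthly rate is 0.0098333, so the payment is 398,500 × 0.0098333 / (1 − 1.0098333^−180) = £4,731.51.
Total interest on Lender A = 180 × £4,731.51 − £398,500 = £453,171.80.
Lender B: at 8.25% the monthly rate is 0.0068750, so the payment is 398,500 × 0.0068750 / (1 − 1.0068750^−84) = £6,260.86.
Total interest on Lender B = 84 × £6,260.86 − £398,500 = £127,412.24.
Lender B is lower by £325,759.56.

Lender B by £325,760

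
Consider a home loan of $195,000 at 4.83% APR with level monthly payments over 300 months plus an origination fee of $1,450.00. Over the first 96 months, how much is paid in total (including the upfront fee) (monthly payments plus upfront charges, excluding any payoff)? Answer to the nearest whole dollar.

$109,039

At 4.83% the monthly rate is 0.0040250, so the payment is 195,000 × 0.0040250 / (1 − 1.0040250^−300) = $1,120.72.
Total outlay = 96 × $1,120.72 + $1,450.00 = $109,039.12.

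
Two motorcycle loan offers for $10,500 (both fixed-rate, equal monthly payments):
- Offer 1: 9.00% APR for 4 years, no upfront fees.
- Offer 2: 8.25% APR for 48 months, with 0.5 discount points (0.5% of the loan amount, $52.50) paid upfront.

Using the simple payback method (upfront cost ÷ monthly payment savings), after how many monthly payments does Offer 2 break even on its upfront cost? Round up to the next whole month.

15 months

Offer 1: monthly rate = 9%/12 = 0.0075000; payment = 10,500 × 0.0075000 / (1 − (1+0.0075000)^−48) = $261.29.
Offer 2: at 8.25% the monthly rate is 0.0068750, so the payment is 10,500 × 0.0068750 / (1 − 1.0068750^−48) = $257.57.
Monthly savings = $261.29 − $257.57 = $3.72.
Break-even = $52.50 / $3.72 = 14.11 → 15 months.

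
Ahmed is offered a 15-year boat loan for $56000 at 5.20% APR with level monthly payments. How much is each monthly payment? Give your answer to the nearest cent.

$448.70

Monthly rate = 5.2%/12 = 0.0043333; payment = 56,000 × 0.0043333 / (1 − (1+0.0043333)^−180) = $448.70.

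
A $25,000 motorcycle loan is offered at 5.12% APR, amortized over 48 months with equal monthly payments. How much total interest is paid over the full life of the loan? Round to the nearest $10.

At 5.12% the monthly rate is 0.0042667, so the payment is 25,000 × 0.0042667 / (1 − 1.0042667^−48) = $577.09.
Total paid = 48 × $577.09 = $27,700.32; interest = $27,700.32 − $25,000 = $2,700.32.

$2,700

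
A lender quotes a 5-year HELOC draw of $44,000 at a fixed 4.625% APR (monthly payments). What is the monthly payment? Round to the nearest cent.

At 4.625% the monthly rate is 0.0038542, so the payment is 44,000 × 0.0038542 / (1 − 1.0038542^−60) = $822.80.

$822.80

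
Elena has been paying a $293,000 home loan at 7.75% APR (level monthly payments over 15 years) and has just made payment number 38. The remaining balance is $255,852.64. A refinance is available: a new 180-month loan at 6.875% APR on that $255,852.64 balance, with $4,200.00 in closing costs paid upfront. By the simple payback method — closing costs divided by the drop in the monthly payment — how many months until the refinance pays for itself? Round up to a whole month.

Current payment = 293,000 × 7.75%/12 / (1 − (1+0.0064583)^−180) = $2,757.94.
Refinanced payment = 255,852.64 × 0.0057292 / (1 − (1+0.0057292)^−180) = $2,281.83.
Monthly savings = $2,757.94 − $2,281.83 = $476.11.
Break-even = $4,200.00 / $476.11 = 8.82 → 9 months.

9 months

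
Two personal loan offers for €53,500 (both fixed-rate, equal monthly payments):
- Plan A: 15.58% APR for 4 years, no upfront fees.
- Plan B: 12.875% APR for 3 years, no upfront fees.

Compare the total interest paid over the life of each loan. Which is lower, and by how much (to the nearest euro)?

Plan A: monthly rate = 15.58%/12 = 0.0129833; payment = 53,500 × 0.0129833 / (1 − (1+0.0129833)^−48) = €1,504.72.
Total interest on Plan A = 48 × €1,504.72 − €53,500 = €18,726.56.
Plan B: at 12.875% the monthly rate is 0.0107292, so the payment is 53,500 × 0.0107292 / (1 − 1.0107292^−36) = €1,799.41.
Total interest on Plan B = 36 × €1,799.41 − €53,500 = €11,278.76.
Plan B is lower by €7,447.80.

Plan B by €7,448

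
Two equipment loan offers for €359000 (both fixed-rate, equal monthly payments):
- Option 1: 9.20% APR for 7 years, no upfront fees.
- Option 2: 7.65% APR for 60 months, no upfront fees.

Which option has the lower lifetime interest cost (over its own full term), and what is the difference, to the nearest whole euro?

Option 1: at 9.20% the monthly rate is 0.0076667, so the payment is 359,000 × 0.0076667 / (1 − 1.0076667^−84) = €5,812.48.
Total interest on Option 1 = 84 × €5,812.48 − €359,000 = €129,248.32.
Option 2: at 7.65% the monthly rate is 0.0063750, so the payment is 359,000 × 0.0063750 / (1 − 1.0063750^−60) = €7,219.24.
Total interest on Option 2 = 60 × €7,219.24 − €359,000 = €74,154.40.
Option 2 is lower by €55,093.92.

Option 2 by €55,094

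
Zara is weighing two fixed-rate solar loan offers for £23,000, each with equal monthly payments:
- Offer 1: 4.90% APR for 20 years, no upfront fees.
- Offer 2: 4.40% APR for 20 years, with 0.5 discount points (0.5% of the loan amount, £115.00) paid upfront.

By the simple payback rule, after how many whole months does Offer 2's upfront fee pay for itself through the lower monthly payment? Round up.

19 months

Offer 1: monthly rate = 4.9%/12 = 0.0040833; payment = 23,000 × 0.0040833 / (1 − (1+0.0040833)^−240) = £150.52.
Offer 2: at 4.40% the monthly rate is 0.0036667, so the payment is 23,000 × 0.0036667 / (1 − 1.0036667^−240) = £144.27.
Monthly savings = £150.52 − £144.27 = £6.25.
Break-even = £115.00 / £6.25 = 18.40 → 19 months.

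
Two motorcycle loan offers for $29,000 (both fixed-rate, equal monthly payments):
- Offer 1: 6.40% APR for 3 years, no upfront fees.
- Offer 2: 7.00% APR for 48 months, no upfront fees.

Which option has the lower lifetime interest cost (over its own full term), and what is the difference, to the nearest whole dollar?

Offer 1: at 6.40% the monthly rate is 0.0053333, so the payment is 29,000 × 0.0053333 / (1 − 1.0053333^−36) = $887.50.
Total interest on Offer 1 = 36 × $887.50 − $29,000 = $2,950.00.
Offer 2: at 7.00% the monthly rate is 0.0058333, so the payment is 29,000 × 0.0058333 / (1 − 1.0058333^−48) = $694.44.
Total interest on Offer 2 = 48 × $694.44 − $29,000 = $4,333.12.
Offer 1 is lower by $1,383.12.

Offer 1 by $1,383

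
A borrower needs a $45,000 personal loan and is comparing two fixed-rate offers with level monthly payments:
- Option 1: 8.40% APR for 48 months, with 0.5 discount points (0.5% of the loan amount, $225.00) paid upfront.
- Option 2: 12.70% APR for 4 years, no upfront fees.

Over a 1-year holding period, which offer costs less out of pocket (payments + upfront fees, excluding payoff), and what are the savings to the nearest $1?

Option 1 by $897

Option 1: monthly rate = 8.4%/12 = 0.0070000; payment = 45,000 × 0.0070000 / (1 − (1+0.0070000)^−48) = $1,107.05.
Option 2: monthly rate = 12.7%/12 = 0.0105833; payment = 45,000 × 0.0105833 / (1 − (1+0.0105833)^−48) = $1,200.55.
Over 12 months: Option 1 costs 12 × $1,107.05 + $225.00 = $13,509.60; Option 2 costs 12 × $1,200.55 = $14,406.60.
Option 1 is cheaper by $14,406.60 − $13,509.60 = $897.00.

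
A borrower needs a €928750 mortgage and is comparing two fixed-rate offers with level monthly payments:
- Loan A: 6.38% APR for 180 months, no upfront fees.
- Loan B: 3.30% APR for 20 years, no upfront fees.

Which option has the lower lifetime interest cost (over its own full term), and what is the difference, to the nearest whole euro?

Loan B by €175,328

Loan A: at 6.38% the monthly rate is 0.0053167, so the payment is 928,750 × 0.0053167 / (1 − 1.0053167^−180) = €8,029.27.
Total interest on Loan A = 180 × €8,029.27 − €928,750 = €516,518.60.
Loan B: at 3.30% the monthly rate is 0.0027500, so the payment is 928,750 × 0.0027500 / (1 − 1.0027500^−240) = €5,291.42.
Total interest on Loan B = 240 × €5,291.42 − €928,750 = €341,190.80.
Loan B is lower by €175,327.80.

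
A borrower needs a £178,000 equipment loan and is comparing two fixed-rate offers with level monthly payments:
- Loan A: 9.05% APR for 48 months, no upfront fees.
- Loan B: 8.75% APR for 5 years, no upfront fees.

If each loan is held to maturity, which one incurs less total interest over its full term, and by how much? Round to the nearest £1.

Loan A by £7,585

Loan A: at 9.05% the monthly rate is 0.0075417, so the payment is 178,000 × 0.0075417 / (1 − 1.0075417^−48) = £4,433.76.
Total interest on Loan A = 48 × £4,433.76 − £178,000 = £34,820.48.
Loan B: at 8.75% the monthly rate is 0.0072917, so the payment is 178,000 × 0.0072917 / (1 − 1.0072917^−60) = £3,673.43.
Total interest on Loan B = 60 × £3,673.43 − £178,000 = £42,405.80.
Loan A is lower by £7,585.32.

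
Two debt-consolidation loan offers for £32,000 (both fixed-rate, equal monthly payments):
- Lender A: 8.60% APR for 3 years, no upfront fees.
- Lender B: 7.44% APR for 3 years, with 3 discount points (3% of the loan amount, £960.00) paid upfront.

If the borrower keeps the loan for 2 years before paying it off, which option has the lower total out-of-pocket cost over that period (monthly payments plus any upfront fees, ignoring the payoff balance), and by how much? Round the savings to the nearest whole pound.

Lender A: at 8.60% the monthly rate is 0.0071667, so the payment is 32,000 × 0.0071667 / (1 − 1.0071667^−36) = £1,011.64.
Lender B: at 7.44% the monthly rate is 0.0062000, so the payment is 32,000 × 0.0062000 / (1 − 1.0062000^−36) = £994.52.
Over 24 months: Lender A costs 24 × £1,011.64 = £24,279.36; Lender B costs 24 × £994.52 + £960.00 = £24,828.48.
Lender A is cheaper by £24,828.48 − £24,279.36 = £549.12.

Lender A by £549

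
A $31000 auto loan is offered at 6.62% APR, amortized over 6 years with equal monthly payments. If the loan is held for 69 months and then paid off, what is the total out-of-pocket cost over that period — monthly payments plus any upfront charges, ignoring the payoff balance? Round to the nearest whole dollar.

Monthly rate = 6.62%/12 = 0.0055167; payment = 31,000 × 0.0055167 / (1 − (1+0.0055167)^−72) = $522.88.
Total outlay = 69 × $522.88 = $36,078.72.

$36,079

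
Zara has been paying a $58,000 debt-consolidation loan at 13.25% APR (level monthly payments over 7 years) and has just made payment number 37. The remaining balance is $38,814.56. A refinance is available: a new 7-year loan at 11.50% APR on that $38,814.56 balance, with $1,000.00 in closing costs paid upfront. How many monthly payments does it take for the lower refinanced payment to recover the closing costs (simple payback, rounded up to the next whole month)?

Current payment = 58,000 × 13.25%/12 / (1 − (1+0.0110417)^−84) = $1,063.03.
Refinanced payment = 38,814.56 × 0.0095833 / (1 − (1+0.0095833)^−84) = $674.85.
Monthly savings = $1,063.03 − $674.85 = $388.18.
Break-even = $1,000.00 / $388.18 = 2.58 → 3 months.

3 months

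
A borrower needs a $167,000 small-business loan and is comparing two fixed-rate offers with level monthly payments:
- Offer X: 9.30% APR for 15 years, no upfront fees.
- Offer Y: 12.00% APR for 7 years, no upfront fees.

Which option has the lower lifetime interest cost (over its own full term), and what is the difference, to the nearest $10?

Offer Y by $62,640

Offer X: at 9.30% the monthly rate is 0.0077500, so the payment is 167,000 × 0.0077500 / (1 − 1.0077500^−180) = $1,723.76.
Total interest on Offer X = 180 × $1,723.76 − $167,000 = $143,276.80.
Offer Y: at 12.00% the monthly rate is 0.0100000, so the payment is 167,000 × 0.0100000 / (1 − 1.0100000^−84) = $2,948.01.
Total interest on Offer Y = 84 × $2,948.01 − $167,000 = $80,632.84.
Offer Y is lower by $62,643.96.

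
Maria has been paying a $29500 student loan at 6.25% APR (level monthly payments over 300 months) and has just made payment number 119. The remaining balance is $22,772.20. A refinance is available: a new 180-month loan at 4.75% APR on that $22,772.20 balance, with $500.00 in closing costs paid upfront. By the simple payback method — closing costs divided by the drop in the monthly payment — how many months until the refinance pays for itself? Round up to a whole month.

29 months

Current payment = 29,500 × 6.25%/12 / (1 − (1+0.0052083)^−300) = $194.60.
Refinanced payment = 22,772.20 × 0.0039583 / (1 − (1+0.0039583)^−180) = $177.13.
Monthly savings = $194.60 − $177.13 = $17.47.
Break-even = $500.00 / $17.47 = 28.62 → 29 months.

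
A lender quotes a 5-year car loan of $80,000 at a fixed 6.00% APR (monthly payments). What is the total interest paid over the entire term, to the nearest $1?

At 6.00% the monthly rate is 0.0050000, so the payment is 80,000 × 0.0050000 / (1 − 1.0050000^−60) = $1,546.62.
Total paid = 60 × $1,546.62 = $92,797.20; interest = $92,797.20 − $80,000 = $12,797.20.

$12,797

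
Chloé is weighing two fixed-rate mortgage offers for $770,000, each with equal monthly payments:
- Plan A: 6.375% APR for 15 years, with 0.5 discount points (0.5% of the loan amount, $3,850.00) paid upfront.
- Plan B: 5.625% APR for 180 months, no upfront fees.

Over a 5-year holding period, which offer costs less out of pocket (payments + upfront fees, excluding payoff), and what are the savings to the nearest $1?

Plan B by $22,570

Plan A: at 6.375% the monthly rate is 0.0053125, so the payment is 770,000 × 0.0053125 / (1 − 1.0053125^−180) = $6,654.73.
Plan B: at 5.625% the monthly rate is 0.0046875, so the payment is 770,000 × 0.0046875 / (1 − 1.0046875^−180) = $6,342.73.
Over 60 months: Plan A costs 60 × $6,654.73 + $3,850.00 = $403,133.80; Plan B costs 60 × $6,342.73 = $380,563.80.
Plan B is cheaper by $403,133.80 − $380,563.80 = $22,570.00.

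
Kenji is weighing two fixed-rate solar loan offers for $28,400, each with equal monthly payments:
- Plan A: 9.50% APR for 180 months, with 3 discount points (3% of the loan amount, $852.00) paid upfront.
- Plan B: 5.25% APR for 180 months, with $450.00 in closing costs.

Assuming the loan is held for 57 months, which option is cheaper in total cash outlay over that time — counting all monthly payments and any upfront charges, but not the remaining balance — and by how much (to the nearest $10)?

Plan B by $4,290

Plan A: monthly rate = 9.5%/12 = 0.0079167; payment = 28,400 × 0.0079167 / (1 − (1+0.0079167)^−180) = $296.56.
Plan B: at 5.25% the monthly rate is 0.0043750, so the payment is 28,400 × 0.0043750 / (1 − 1.0043750^−180) = $228.30.
Over 57 months: Plan A costs 57 × $296.56 + $852.00 = $17,755.92; Plan B costs 57 × $228.30 + $450.00 = $13,463.10.
Plan B is cheaper by $17,755.92 − $13,463.10 = $4,292.82.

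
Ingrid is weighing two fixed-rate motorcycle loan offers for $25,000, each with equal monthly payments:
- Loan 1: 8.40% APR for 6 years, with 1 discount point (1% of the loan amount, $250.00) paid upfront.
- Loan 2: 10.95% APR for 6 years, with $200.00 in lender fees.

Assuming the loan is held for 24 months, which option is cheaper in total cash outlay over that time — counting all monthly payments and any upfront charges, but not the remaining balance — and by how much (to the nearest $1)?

Loan 1: at 8.40% the monthly rate is 0.0070000, so the payment is 25,000 × 0.0070000 / (1 − 1.0070000^−72) = $443.23.
Loan 2: monthly rate = 10.95%/12 = 0.0091250; payment = 25,000 × 0.0091250 / (1 − (1+0.0091250)^−72) = $475.21.
Over 24 months: Loan 1 costs 24 × $443.23 + $250.00 = $10,887.52; Loan 2 costs 24 × $475.21 + $200.00 = $11,605.04.
Loan 1 is cheaper by $11,605.04 − $10,887.52 = $717.52.

Loan 1 by $718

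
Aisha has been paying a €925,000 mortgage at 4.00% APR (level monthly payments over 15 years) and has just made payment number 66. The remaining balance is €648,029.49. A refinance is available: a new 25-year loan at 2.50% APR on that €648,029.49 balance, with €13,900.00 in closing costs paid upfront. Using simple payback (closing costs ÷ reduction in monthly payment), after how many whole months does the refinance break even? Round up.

4 months

Current payment = 925,000 × 4%/12 / (1 − (1+0.0033333)^−180) = €6,842.11.
Refinanced payment = 648,029.49 × 0.0020833 / (1 − (1+0.0020833)^−300) = €2,907.17.
Monthly savings = €6,842.11 − €2,907.17 = €3,934.94.
Break-even = €13,900.00 / €3,934.94 = 3.53 → 4 months.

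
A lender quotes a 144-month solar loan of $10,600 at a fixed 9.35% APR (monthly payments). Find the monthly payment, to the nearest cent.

At 9.35% the monthly rate is 0.0077917, so the payment is 10,600 × 0.0077917 / (1 − 1.0077917^−144) = $122.73.

$122.73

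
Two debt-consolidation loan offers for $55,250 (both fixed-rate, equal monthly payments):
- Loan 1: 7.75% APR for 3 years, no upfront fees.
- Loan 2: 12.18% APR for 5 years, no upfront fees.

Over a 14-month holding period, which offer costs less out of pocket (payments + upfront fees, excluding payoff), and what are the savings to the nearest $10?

Loan 2 by $6,870

Loan 1: at 7.75% the monthly rate is 0.0064583, so the payment is 55,250 × 0.0064583 / (1 − 1.0064583^−36) = $1,724.97.
Loan 2: monthly rate = 12.18%/12 = 0.0101500; payment = 55,250 × 0.0101500 / (1 − (1+0.0101500)^−60) = $1,234.04.
Over 14 months: Loan 1 costs 14 × $1,724.97 = $24,149.58; Loan 2 costs 14 × $1,234.04 = $17,276.56.
Loan 2 is cheaper by $24,149.58 − $17,276.56 = $6,873.02.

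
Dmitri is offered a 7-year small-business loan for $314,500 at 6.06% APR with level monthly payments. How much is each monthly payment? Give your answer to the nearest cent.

$4,603.44

At 6.06% the monthly rate is 0.0050500, so the payment is 314,500 × 0.0050500 / (1 − 1.0050500^−84) = $4,603.44.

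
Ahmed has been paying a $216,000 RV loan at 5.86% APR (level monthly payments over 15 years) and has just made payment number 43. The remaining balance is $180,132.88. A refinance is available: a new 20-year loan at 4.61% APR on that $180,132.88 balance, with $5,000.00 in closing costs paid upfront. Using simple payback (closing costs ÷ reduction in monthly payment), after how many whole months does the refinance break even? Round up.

8 months

Current payment = 216,000 × 5.86%/12 / (1 − (1+0.0048833)^−180) = $1,806.43.
Refinanced payment = 180,132.88 × 0.0038417 / (1 − (1+0.0038417)^−240) = $1,150.33.
Monthly savings = $1,806.43 − $1,150.33 = $656.10.
Break-even = $5,000.00 / $656.10 = 7.62 → 8 months.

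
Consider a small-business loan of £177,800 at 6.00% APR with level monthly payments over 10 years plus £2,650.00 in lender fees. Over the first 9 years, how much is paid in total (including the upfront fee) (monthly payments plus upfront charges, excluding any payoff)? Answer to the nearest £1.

£215,836

Monthly rate = 6%/12 = 0.0050000; payment = 177,800 × 0.0050000 / (1 − (1+0.0050000)^−120) = £1,973.94.
Total outlay = 108 × £1,973.94 + £2,650.00 = £215,835.52.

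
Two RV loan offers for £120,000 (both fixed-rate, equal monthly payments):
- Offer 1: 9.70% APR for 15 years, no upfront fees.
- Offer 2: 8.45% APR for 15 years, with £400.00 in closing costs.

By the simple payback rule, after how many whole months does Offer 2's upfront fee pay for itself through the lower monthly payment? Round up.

Offer 1: at 9.70% the monthly rate is 0.0080833, so the payment is 120,000 × 0.0080833 / (1 − 1.0080833^−180) = £1,267.59.
Offer 2: monthly rate = 8.45%/12 = 0.0070417; payment = 120,000 × 0.0070417 / (1 − (1+0.0070417)^−180) = £1,178.17.
Monthly savings = £1,267.59 − £1,178.17 = £89.42.
Break-even = £400.00 / £89.42 = 4.47 → 5 months.

5 months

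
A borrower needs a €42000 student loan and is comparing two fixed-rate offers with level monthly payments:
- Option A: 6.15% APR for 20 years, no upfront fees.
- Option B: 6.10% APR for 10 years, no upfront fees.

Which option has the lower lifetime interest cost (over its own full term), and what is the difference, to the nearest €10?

Option B by €16,880

Option A: monthly rate = 6.15%/12 = 0.0051250; payment = 42,000 × 0.0051250 / (1 − (1+0.0051250)^−240) = €304.55.
Total interest on Option A = 240 × €304.55 − €42,000 = €31,092.00.
Option B: monthly rate = 6.1%/12 = 0.0050833; payment = 42,000 × 0.0050833 / (1 − (1+0.0050833)^−120) = €468.40.
Total interest on Option B = 120 × €468.40 − €42,000 = €14,208.00.
Option B is lower by €16,884.00.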